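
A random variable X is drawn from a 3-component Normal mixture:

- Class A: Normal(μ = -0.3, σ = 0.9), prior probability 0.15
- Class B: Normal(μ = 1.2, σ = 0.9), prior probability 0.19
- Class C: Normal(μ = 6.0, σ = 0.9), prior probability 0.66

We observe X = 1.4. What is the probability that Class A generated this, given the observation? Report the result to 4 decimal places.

0.1197

P(component k | x) = w_k·f_k(x) / marginal(x), where marginal(x) = Σ_j w_j·f_j(x).
Evaluate each component's likelihood at the observed value:
  L_A = 0.0744574
  L_B = 0.432458
  L_C = 9.41957e-07
Weight by the priors:
  w_A·L_A = 0.15 × 0.0744574 = 0.0111686
  w_B·L_B = 0.19 × 0.432458 = 0.0821671
  w_C·L_C = 0.66 × 9.41957e-07 = 6.21691e-07
Denominator: 0.0111686 + 0.0821671 + 6.21691e-07 = 0.0933363
P(Class A | x) ≈ 0.1197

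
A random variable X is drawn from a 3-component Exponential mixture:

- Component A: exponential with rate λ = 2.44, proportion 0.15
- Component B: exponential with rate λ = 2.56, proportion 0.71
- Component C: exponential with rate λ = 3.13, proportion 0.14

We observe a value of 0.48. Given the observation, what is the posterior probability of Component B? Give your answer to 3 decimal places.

0.716

The responsibility of component k is π_k f_k(x) divided by Σ_j π_j f_j(x).
Exponential densities:
  f_A = 0.756387
  f_B = 0.749167
  f_C = 0.696723
Unnormalised posteriors:
  π_A·f_A = 0.15 × 0.756387 = 0.113458
  π_B·f_B = 0.71 × 0.749167 = 0.531909
  π_C·f_C = 0.14 × 0.696723 = 0.0975413
Evidence: 0.113458 + 0.531909 + 0.0975413 = 0.742908
Responsibility of Component B: 0.531909 / 0.742908 ≈ 0.716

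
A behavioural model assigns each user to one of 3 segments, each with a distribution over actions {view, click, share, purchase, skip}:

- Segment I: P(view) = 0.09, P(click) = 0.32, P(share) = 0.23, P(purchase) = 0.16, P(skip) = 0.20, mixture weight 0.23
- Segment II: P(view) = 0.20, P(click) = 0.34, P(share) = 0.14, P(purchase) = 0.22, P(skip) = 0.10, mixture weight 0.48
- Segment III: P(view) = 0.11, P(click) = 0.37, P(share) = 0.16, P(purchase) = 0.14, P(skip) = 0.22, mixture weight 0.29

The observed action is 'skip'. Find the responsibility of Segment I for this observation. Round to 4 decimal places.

Posterior ∝ prior × likelihood, so P(k | x) ∝ π_k f_k(x); normalise over all components.
Component likelihoods at x = 'skip':
  f_I = P(skip | comp) = 0.20
  f_II = P(skip | comp) = 0.10
  f_III = P(skip | comp) = 0.22
Weight by the priors:
  π_I·f_I = 0.23 × 0.2 = 0.046
  π_II·f_II = 0.48 × 0.1 = 0.048
  π_III·f_III = 0.29 × 0.22 = 0.0638
Normaliser: 0.046 + 0.048 + 0.0638 = 0.1578
Responsibility of Segment I: 0.046 / 0.1578 ≈ 0.2915

0.2915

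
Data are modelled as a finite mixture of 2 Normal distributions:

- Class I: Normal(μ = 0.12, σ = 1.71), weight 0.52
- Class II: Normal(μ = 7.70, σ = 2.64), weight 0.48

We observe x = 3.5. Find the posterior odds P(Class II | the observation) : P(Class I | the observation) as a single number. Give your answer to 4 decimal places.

Since P(k|x) ∝ w_k f_k(x), the posterior odds are w_i f_i(x) / (w_j f_j(x)).
Normal densities:
  L_I = 0.0330768
  L_II = 0.0426293
Posterior odds = (w_II·L_II) / (w_I·L_I) = (0.48·0.0426293) / (0.52·0.0330768) = 0.0204621 / 0.0172 ≈ 1.1897

1.1897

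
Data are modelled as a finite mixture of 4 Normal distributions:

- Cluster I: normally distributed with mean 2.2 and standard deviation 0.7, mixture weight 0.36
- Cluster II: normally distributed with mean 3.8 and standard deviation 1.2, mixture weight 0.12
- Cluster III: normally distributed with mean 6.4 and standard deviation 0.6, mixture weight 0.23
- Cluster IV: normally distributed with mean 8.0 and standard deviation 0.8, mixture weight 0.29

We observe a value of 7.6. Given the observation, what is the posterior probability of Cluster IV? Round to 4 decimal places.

By Bayes' theorem, P(k | x) = π_k f_k(x) / Σ_j π_j f_j(x).
Evaluate each component's likelihood at the observed value:
  L_I = 6.81295e-14
  L_II = 0.00220915
  L_III = 0.0899849
  L_IV = 0.440082
Prior × likelihood for each component:
  π_I·L_I = 0.36 × 6.81295e-14 = 2.45266e-14
  π_II·L_II = 0.12 × 0.00220915 = 0.000265098
  π_III·L_III = 0.23 × 0.0899849 = 0.0206965
  π_IV·L_IV = 0.29 × 0.440082 = 0.127624
Denominator: 2.45266e-14 + 0.000265098 + 0.0206965 + 0.127624 = 0.148585
P(Cluster IV | x) = 0.127624 / 0.148585 ≈ 0.8589

0.8589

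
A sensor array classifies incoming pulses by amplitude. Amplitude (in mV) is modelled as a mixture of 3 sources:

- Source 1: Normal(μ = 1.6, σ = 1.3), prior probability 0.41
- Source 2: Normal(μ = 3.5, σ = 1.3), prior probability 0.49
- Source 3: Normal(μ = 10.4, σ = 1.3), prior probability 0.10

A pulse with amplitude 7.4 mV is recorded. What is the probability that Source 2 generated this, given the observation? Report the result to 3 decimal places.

0.438

By Bayes' theorem, P(k | x) = P(Z=k) f_k(x) / Σ_j P(Z=j) f_j(x).
Normal densities:
  p_1 = 1.46076e-05
  p_2 = 0.00340911
  p_3 = 0.0214073
Weight by the priors:
  P(Z=1)·p_1 = 0.41 × 1.46076e-05 = 5.98913e-06
  P(Z=2)·p_2 = 0.49 × 0.00340911 = 0.00167047
  P(Z=3)·p_3 = 0.10 × 0.0214073 = 0.00214073
Sum: 5.98913e-06 + 0.00167047 + 0.00214073 = 0.00381718
So the posterior for Source 2 is 0.00167047 / 0.00381718 ≈ 0.438.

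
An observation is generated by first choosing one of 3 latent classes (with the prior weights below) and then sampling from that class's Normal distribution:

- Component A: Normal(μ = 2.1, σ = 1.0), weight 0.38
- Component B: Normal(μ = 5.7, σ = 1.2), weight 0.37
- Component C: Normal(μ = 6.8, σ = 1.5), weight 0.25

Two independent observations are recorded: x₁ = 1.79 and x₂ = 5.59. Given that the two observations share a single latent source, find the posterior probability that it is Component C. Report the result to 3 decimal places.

The responsibility of component k is π_k f_k(x) divided by Σ_j π_j f_j(x).
Since both observations come from the same component, the likelihood for component k is f_k(x₁)·f_k(x₂).
  f_A = [(1/(1.0·√(2π)))·exp(−(1.79−2.1)²/(2·1.0²)) = 0.398942·exp(-0.04805) = 0.380226] × [0.000903722] = 0.000343619
  f_B = [(1/(1.2·√(2π)))·exp(−(1.79−5.7)²/(2·1.2²)) = 0.332452·exp(-5.30837) = 0.00164564] × [0.331058] = 0.000544801
  f_C = [(1/(1.5·√(2π)))·exp(−(1.79−6.8)²/(2·1.5²)) = 0.265962·exp(-5.57780) = 0.00100557] × [0.192096] = 0.000193166
Prior × likelihood for each component:
  π_A·f_A = 0.38 × 0.000343619 = 0.000130575
  π_B·f_B = 0.37 × 0.000544801 = 0.000201576
  π_C·f_C = 0.25 × 0.000193166 = 4.82914e-05
Denominator: 0.000130575 + 0.000201576 + 4.82914e-05 = 0.000380443
P(Component C | x₁,x₂) = 4.82914e-05 / 0.000380443 ≈ 0.127

0.127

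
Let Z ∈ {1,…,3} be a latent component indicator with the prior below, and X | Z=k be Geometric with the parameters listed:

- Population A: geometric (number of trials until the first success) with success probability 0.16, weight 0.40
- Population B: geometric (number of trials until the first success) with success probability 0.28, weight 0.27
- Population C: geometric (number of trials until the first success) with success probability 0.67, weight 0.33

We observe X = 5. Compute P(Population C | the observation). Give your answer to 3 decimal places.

0.048

The responsibility of component k is π_k f_k(x) divided by Σ_j π_j f_j(x).
Geometric probabilities:
  f_A = 0.0796594
  f_B = 0.0752468
  f_C = 0.00794567
Unnormalised posteriors:
  π_A·f_A = 0.40 × 0.0796594 = 0.0318638
  π_B·f_B = 0.27 × 0.0752468 = 0.0203166
  π_C·f_C = 0.33 × 0.00794567 = 0.00262207
Marginal: 0.0318638 + 0.0203166 + 0.00262207 = 0.0548025
P(Population C | the observation) ≈ 0.048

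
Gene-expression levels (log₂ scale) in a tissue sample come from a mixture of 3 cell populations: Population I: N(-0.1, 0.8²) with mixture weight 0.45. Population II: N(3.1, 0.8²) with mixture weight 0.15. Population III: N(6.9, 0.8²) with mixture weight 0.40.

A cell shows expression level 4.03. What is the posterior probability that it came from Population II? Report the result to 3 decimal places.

0.992

By Bayes' theorem, P(k | x) = P(Z=k) f_k(x) / Σ_j P(Z=j) f_j(x).
Component likelihoods at x = 4.03:
  L_I = 8.13843e-07
  L_II = 0.253727
  L_III = 0.000800021
Weight by the priors:
  P(Z=I)·L_I = 0.45 × 8.13843e-07 = 3.66229e-07
  P(Z=II)·L_II = 0.15 × 0.253727 = 0.038059
  P(Z=III)·L_III = 0.40 × 0.000800021 = 0.000320008
Marginal: 3.66229e-07 + 0.038059 + 0.000320008 = 0.0383794
P(Population II | 4.03) ≈ 0.992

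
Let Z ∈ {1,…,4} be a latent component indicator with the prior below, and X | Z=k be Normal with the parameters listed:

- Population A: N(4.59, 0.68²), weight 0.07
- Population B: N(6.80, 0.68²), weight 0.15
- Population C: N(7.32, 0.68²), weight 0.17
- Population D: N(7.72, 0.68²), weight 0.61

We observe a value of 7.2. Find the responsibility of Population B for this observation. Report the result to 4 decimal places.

Posterior ∝ prior × likelihood, so P(k | x) ∝ w_k f_k(x); normalise over all components.
Normal densities:
  p_A = (1/(0.68·√(2π)))·exp(−(7.2−4.59)²/(2·0.68²)) = 0.586680·exp(-7.36603) = 0.000371003
  p_B = (1/(0.68·√(2π)))·exp(−(7.2−6.80)²/(2·0.68²)) = 0.586680·exp(-0.17301) = 0.493473
  p_C = (1/(0.68·√(2π)))·exp(−(7.2−7.32)²/(2·0.68²)) = 0.586680·exp(-0.01557) = 0.577615
  p_D = (1/(0.68·√(2π)))·exp(−(7.2−7.72)²/(2·0.68²)) = 0.586680·exp(-0.29239) = 0.437944
Prior × likelihood for each component:
  w_A·p_A = 0.07 × 0.000371003 = 2.59702e-05
  w_B·p_B = 0.15 × 0.493473 = 0.074021
  w_C·p_C = 0.17 × 0.577615 = 0.0981946
  w_D·p_D = 0.61 × 0.437944 = 0.267146
Evidence: 2.59702e-05 + 0.074021 + 0.0981946 + 0.267146 = 0.439388
Responsibility of Population B: 0.074021 / 0.439388 ≈ 0.1685

0.1685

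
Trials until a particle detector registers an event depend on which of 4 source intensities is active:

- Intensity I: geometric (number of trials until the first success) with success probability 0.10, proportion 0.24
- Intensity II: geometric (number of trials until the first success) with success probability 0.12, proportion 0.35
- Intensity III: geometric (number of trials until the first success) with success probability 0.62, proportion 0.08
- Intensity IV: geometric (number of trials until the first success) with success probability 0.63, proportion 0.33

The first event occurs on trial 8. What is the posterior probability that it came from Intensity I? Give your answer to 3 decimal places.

0.397

P(component k | x) = π_k·f_k(x) / marginal(x), where marginal(x) = Σ_j π_j·f_j(x).
Geometric probabilities:
  f_I = 0.0478297
  f_II = 0.0490411
  f_III = 0.000709377
  f_IV = 0.000598071
Multiply by the mixture weights:
  π_I·f_I = 0.24 × 0.0478297 = 0.0114791
  π_II·f_II = 0.35 × 0.0490411 = 0.0171644
  π_III·f_III = 0.08 × 0.000709377 = 5.67501e-05
  π_IV·f_IV = 0.33 × 0.000598071 = 0.000197363
Evidence: 0.0114791 + 0.0171644 + 5.67501e-05 + 0.000197363 = 0.0288976
Responsibility of Intensity I: 0.0114791 / 0.0288976 ≈ 0.397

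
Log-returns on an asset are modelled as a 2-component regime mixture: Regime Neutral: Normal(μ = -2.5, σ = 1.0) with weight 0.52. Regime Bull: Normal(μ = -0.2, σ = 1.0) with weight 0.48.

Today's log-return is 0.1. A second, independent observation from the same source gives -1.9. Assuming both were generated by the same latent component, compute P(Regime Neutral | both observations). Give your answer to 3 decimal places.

Apply Bayes' rule: the posterior for each component is proportional to its prior times its likelihood at x.
Since both observations come from the same component, the likelihood for component k is f_k(x₁)·f_k(x₂).
  L_Neutral = [0.013583] × [0.333225] = 0.00452618
  L_Bull = [0.381388] × [0.0940491] = 0.0358692
Weight by the priors:
  π_Neutral·L_Neutral = 0.52 × 0.00452618 = 0.00235361
  π_Bull·L_Bull = 0.48 × 0.0358692 = 0.0172172
Sum: 0.00235361 + 0.0172172 = 0.0195708
So the posterior for Regime Neutral is 0.00235361 / 0.0195708 ≈ 0.120.

0.120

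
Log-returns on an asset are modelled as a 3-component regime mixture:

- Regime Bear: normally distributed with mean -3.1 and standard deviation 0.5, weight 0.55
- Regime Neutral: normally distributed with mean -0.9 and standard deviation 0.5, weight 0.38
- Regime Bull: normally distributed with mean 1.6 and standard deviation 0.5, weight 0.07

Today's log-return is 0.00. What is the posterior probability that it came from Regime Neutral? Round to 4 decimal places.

0.9945

P(component k | x) = π_k·f_k(x) / marginal(x), where marginal(x) = Σ_j π_j·f_j(x).
Normal densities:
  f_Bear = (1/(0.5·√(2π)))·exp(−(0.00−-3.1)²/(2·0.5²)) = 0.797885·exp(-19.22000) = 3.58757e-09
  f_Neutral = (1/(0.5·√(2π)))·exp(−(0.00−-0.9)²/(2·0.5²)) = 0.797885·exp(-1.62000) = 0.1579
  f_Bull = (1/(0.5·√(2π)))·exp(−(0.00−1.6)²/(2·0.5²)) = 0.797885·exp(-5.12000) = 0.00476818
Prior × likelihood for each component:
  π_Bear·f_Bear = 0.55 × 3.58757e-09 = 1.97316e-09
  π_Neutral·f_Neutral = 0.38 × 0.1579 = 0.0600021
  π_Bull·f_Bull = 0.07 × 0.00476818 = 0.000333772
Denominator: 1.97316e-09 + 0.0600021 + 0.000333772 = 0.0603359
P(Regime Neutral | 0.00) = 0.0600021 / 0.0603359 ≈ 0.9945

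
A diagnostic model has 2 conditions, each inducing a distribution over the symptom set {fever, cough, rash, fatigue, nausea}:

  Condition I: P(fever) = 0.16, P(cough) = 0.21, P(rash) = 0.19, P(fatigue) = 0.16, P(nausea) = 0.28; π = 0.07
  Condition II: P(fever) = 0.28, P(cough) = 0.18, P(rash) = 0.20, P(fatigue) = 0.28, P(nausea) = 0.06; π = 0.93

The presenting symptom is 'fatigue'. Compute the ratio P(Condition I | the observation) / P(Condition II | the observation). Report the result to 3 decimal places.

Since P(k|x) ∝ π_k f_k(x), the posterior odds are π_i f_i(x) / (π_j f_j(x)).
Categorical probabilities:
  f_I = P(fatigue | comp) = 0.16
  f_II = P(fatigue | comp) = 0.28
Posterior odds = (π_I·f_I) / (π_II·f_II) = (0.07·0.16) / (0.93·0.28) = 0.0112 / 0.2604 ≈ 0.043

0.043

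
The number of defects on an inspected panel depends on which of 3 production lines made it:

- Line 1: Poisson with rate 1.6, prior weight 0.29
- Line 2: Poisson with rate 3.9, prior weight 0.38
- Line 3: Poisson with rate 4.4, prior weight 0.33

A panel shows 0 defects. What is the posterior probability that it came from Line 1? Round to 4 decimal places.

The responsibility of component k is π_k f_k(x) divided by Σ_j π_j f_j(x).
Evaluate each component's likelihood at the observed value:
  f_1 = e^(−1.6)·1.6^0/0! = 0.201897
  f_2 = e^(−3.9)·3.9^0/0! = 0.0202419
  f_3 = e^(−4.4)·4.4^0/0! = 0.0122773
Multiply by the mixture weights:
  π_1·f_1 = 0.29 × 0.201897 = 0.05855
  π_2·f_2 = 0.38 × 0.0202419 = 0.00769193
  π_3·f_3 = 0.33 × 0.0122773 = 0.00405152
Normaliser: 0.05855 + 0.00769193 + 0.00405152 = 0.0702934
P(Line 1 | x) = 0.05855 / 0.0702934 ≈ 0.8329

0.8329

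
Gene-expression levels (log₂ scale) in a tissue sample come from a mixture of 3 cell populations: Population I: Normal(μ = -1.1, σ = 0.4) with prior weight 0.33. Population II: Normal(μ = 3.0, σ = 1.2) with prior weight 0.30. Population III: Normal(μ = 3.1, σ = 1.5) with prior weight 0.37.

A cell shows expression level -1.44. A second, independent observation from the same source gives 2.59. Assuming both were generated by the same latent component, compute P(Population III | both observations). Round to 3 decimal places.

P(component k | x) = P(Z=k)·f_k(x) / marginal(x), where marginal(x) = Σ_j P(Z=j)·f_j(x).
Since both observations come from the same component, the likelihood for component k is f_k(x₁)·f_k(x₂).
  f_I = [(1/(0.4·√(2π)))·exp(−(-1.44−-1.1)²/(2·0.4²)) = 0.997356·exp(-0.36125) = 0.694962] × [3.30738e-19] = 2.2985e-19
  f_II = [(1/(1.2·√(2π)))·exp(−(-1.44−3.0)²/(2·1.2²)) = 0.332452·exp(-6.84500) = 0.000353984] × [0.313603] = 0.00011101
  f_III = [(1/(1.5·√(2π)))·exp(−(-1.44−3.1)²/(2·1.5²)) = 0.265962·exp(-4.58036) = 0.00272644] × [0.251025] = 0.000684404
Unnormalised posteriors:
  P(Z=I)·f_I = 0.33 × 2.2985e-19 = 7.58506e-20
  P(Z=II)·f_II = 0.30 × 0.00011101 = 3.33031e-05
  P(Z=III)·f_III = 0.37 × 0.000684404 = 0.000253229
Normaliser: 7.58506e-20 + 3.33031e-05 + 0.000253229 = 0.000286532
So the posterior for Population III is 0.000253229 / 0.000286532 ≈ 0.884.

0.884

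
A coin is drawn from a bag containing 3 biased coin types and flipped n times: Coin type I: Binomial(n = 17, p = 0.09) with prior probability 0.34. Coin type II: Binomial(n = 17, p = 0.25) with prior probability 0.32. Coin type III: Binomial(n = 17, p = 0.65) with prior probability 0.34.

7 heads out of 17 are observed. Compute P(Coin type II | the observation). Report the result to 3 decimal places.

0.702

P(component k | x) = P(Z=k)·f_k(x) / marginal(x), where marginal(x) = Σ_j P(Z=j)·f_j(x).
Evaluate each component's likelihood at the observed value:
  L_I = 0.000362232
  L_II = 0.0668448
  L_III = 0.0262996
Unnormalised posteriors:
  P(Z=I)·L_I = 0.34 × 0.000362232 = 0.000123159
  P(Z=II)·L_II = 0.32 × 0.0668448 = 0.0213903
  P(Z=III)·L_III = 0.34 × 0.0262996 = 0.00894186
Evidence: 0.000123159 + 0.0213903 + 0.00894186 = 0.0304554
P(Coin type II | data) = 0.0213903 / 0.0304554 ≈ 0.702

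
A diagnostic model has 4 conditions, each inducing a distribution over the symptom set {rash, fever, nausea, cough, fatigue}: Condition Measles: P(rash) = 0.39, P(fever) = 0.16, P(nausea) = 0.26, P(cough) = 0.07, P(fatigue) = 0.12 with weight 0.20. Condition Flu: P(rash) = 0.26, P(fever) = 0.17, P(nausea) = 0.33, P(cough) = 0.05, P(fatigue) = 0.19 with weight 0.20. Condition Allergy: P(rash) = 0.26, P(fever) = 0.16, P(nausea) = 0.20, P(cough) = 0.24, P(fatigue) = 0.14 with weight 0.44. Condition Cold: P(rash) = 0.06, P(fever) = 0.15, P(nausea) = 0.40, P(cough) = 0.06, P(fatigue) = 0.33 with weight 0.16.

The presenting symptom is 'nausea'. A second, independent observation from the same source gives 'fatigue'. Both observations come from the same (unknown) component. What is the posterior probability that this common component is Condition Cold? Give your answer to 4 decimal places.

0.4044

Posterior ∝ prior × likelihood, so P(k | x) ∝ w_k f_k(x); normalise over all components.
Since both observations come from the same component, the likelihood for component k is f_k(x₁)·f_k(x₂).
  p_Measles = [0.26] × [0.12] = 0.0312
  p_Flu = [0.33] × [0.19] = 0.0627
  p_Allergy = [0.2] × [0.14] = 0.028
  p_Cold = [0.4] × [0.33] = 0.132
Prior × likelihood for each component:
  w_Measles·p_Measles = 0.20 × 0.0312 = 0.00624
  w_Flu·p_Flu = 0.20 × 0.0627 = 0.01254
  w_Allergy·p_Allergy = 0.44 × 0.028 = 0.01232
  w_Cold·p_Cold = 0.16 × 0.132 = 0.02112
Denominator: 0.00624 + 0.01254 + 0.01232 + 0.02112 = 0.05222
P(Condition Cold | data) ≈ 0.4044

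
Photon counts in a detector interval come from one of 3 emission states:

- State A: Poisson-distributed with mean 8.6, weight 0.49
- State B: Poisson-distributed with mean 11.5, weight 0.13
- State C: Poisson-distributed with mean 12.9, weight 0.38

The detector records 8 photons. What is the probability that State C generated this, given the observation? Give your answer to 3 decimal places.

The responsibility of component k is π_k f_k(x) divided by Σ_j π_j f_j(x).
Evaluate each component's likelihood at the observed value:
  p_A = 0.136626
  p_B = 0.0768556
  p_C = 0.0475115
Prior × likelihood for each component:
  π_A·p_A = 0.49 × 0.136626 = 0.0669469
  π_B·p_B = 0.13 × 0.0768556 = 0.00999123
  π_C·p_C = 0.38 × 0.0475115 = 0.0180544
Normaliser: 0.0669469 + 0.00999123 + 0.0180544 = 0.0949925
Responsibility of State C: 0.0180544 / 0.0949925 ≈ 0.190

0.190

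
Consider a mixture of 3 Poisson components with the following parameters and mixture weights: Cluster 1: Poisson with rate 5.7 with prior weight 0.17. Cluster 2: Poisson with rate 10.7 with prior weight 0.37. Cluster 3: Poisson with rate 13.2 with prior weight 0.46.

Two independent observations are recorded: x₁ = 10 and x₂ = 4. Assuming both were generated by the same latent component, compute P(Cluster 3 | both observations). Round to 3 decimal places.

0.060

By Bayes' theorem, P(k | x) = w_k f_k(x) / Σ_j w_j f_j(x).
Since both observations come from the same component, the likelihood for component k is f_k(x₁)·f_k(x₂).
  p_1 = [e^(−5.7)·5.7^10/10! = 0.0333816] × [0.147167] = 0.00491266
  p_2 = [e^(−10.7)·10.7^10/10! = 0.122215] × [0.0123133] = 0.00150486
  p_3 = [e^(−13.2)·13.2^10/10! = 0.081901] × [0.00234098] = 0.000191728
Weight by the priors:
  w_1·p_1 = 0.17 × 0.00491266 = 0.000835152
  w_2·p_2 = 0.37 × 0.00150486 = 0.000556799
  w_3·p_3 = 0.46 × 0.000191728 = 8.81951e-05
Denominator: 0.000835152 + 0.000556799 + 8.81951e-05 = 0.00148015
P(Cluster 3 | x₁,x₂) ≈ 0.060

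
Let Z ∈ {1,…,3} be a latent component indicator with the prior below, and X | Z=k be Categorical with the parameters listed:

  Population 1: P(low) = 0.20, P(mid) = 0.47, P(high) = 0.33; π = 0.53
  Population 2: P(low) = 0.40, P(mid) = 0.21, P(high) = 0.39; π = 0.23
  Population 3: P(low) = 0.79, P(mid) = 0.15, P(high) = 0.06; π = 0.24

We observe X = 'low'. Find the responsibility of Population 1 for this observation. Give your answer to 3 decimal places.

Apply Bayes' rule: the posterior for each component is proportional to its prior times its likelihood at x.
Evaluate each component's likelihood at the observed value:
  f_1 = P(low | comp) = 0.20
  f_2 = P(low | comp) = 0.40
  f_3 = P(low | comp) = 0.79
Prior × likelihood for each component:
  w_1·f_1 = 0.53 × 0.2 = 0.106
  w_2·f_2 = 0.23 × 0.4 = 0.092
  w_3·f_3 = 0.24 × 0.79 = 0.1896
Evidence: 0.106 + 0.092 + 0.1896 = 0.3876
P(Population 1 | the observation) ≈ 0.273

0.273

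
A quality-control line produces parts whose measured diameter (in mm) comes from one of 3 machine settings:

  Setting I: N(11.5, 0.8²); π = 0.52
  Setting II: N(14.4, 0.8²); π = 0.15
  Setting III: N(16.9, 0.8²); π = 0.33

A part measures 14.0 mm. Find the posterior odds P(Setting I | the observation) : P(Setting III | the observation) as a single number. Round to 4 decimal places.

The posterior odds equal the prior odds times the likelihood ratio: (P(Z=i)/P(Z=j))·(f_i(x)/f_j(x)).
Evaluate each component's likelihood at the observed value:
  L_I = 0.00377782
  L_II = 0.440082
  L_III = 0.000698827
0.00196447 / 0.000230613 ≈ 8.5185

8.5185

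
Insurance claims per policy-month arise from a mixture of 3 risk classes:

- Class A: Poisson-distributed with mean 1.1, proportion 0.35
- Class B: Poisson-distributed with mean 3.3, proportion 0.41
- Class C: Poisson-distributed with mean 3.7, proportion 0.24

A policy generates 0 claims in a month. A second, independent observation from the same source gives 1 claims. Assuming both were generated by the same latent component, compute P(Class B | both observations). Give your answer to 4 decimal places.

0.0409

Posterior ∝ prior × likelihood, so P(k | x) ∝ π_k f_k(x); normalise over all components.
Since both observations come from the same component, the likelihood for component k is f_k(x₁)·f_k(x₂).
  p_A = [e^(−1.1)·1.1^0/0! = 0.332871] × [0.366158] = 0.121883
  p_B = [e^(−3.3)·3.3^0/0! = 0.0368832] × [0.121714] = 0.00448921
  p_C = [e^(−3.7)·3.7^0/0! = 0.0247235] × [0.091477] = 0.00226164
Multiply by the mixture weights:
  π_A·p_A = 0.35 × 0.121883 = 0.0426592
  π_B·p_B = 0.41 × 0.00448921 = 0.00184058
  π_C·p_C = 0.24 × 0.00226164 = 0.000542792
Marginal: 0.0426592 + 0.00184058 + 0.000542792 = 0.0450426
P(Class B | x₁, x₂) = 0.00184058 / 0.0450426 ≈ 0.0409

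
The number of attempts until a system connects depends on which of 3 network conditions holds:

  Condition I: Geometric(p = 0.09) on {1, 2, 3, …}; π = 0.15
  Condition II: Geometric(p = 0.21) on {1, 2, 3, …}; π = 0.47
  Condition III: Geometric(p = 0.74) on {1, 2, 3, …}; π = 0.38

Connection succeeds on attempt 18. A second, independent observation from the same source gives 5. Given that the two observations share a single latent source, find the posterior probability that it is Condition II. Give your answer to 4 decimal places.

0.4668

P(component k | x) = P(Z=k)·f_k(x) / marginal(x), where marginal(x) = Σ_j P(Z=j)·f_j(x).
Since both observations come from the same component, the likelihood for component k is f_k(x₁)·f_k(x₂).
  p_I = [0.0181112] × [0.0617175] = 0.00111777
  p_II = [0.00381839] × [0.0817952] = 0.000312326
  p_III = [8.39032e-11] × [0.00338162] = 2.83729e-13
Prior × likelihood for each component:
  P(Z=I)·p_I = 0.15 × 0.00111777 = 0.000167666
  P(Z=II)·p_II = 0.47 × 0.000312326 = 0.000146793
  P(Z=III)·p_III = 0.38 × 2.83729e-13 = 1.07817e-13
Marginal: 0.000167666 + 0.000146793 + 1.07817e-13 = 0.000314459
P(Condition II | data) = 0.000146793 / 0.000314459 ≈ 0.4668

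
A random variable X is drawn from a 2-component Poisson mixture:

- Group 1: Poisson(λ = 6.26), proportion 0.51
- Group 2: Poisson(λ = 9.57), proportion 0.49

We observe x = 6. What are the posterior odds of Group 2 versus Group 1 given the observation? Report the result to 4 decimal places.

0.4479

Posterior odds = (w_i f_i(x)) / (w_j f_j(x)); the normalising sum cancels.
Poisson probabilities:
  L_1 = e^(−6.26)·6.26^6/6! = 0.159746
  L_2 = e^(−9.57)·9.57^6/6! = 0.0744631
0.0364869 / 0.0814705 ≈ 0.4479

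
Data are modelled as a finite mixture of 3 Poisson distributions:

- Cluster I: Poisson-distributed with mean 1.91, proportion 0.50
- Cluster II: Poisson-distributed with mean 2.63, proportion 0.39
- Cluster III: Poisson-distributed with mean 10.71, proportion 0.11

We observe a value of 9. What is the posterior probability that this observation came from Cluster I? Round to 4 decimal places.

0.0053

The responsibility of component k is P(Z=k) f_k(x) divided by Σ_j P(Z=j) f_j(x).
Evaluate each component's likelihood at the observed value:
  f_I = e^(−1.91)·1.91^9/9! = 0.000138049
  f_II = e^(−2.63)·2.63^9/9! = 0.00119576
  f_III = e^(−10.71)·10.71^9/9! = 0.114038
Unnormalised posteriors:
  P(Z=I)·f_I = 0.50 × 0.000138049 = 6.90247e-05
  P(Z=II)·f_II = 0.39 × 0.00119576 = 0.000466347
  P(Z=III)·f_III = 0.11 × 0.114038 = 0.0125441
Sum: 6.90247e-05 + 0.000466347 + 0.0125441 = 0.0130795
P(Cluster I | data) ≈ 0.0053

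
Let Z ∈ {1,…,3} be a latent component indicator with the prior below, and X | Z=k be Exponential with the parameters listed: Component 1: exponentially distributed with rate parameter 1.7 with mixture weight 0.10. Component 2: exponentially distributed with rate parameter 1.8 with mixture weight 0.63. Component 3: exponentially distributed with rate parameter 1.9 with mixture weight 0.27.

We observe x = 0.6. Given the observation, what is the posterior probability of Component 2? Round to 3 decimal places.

By Bayes' theorem, P(k | x) = π_k f_k(x) / Σ_j π_j f_j(x).
Component likelihoods at x = 0.6:
  L_1 = 0.613011
  L_2 = 0.611272
  L_3 = 0.607656
Prior × likelihood for each component:
  π_1·L_1 = 0.10 × 0.613011 = 0.0613011
  π_2·L_2 = 0.63 × 0.611272 = 0.385101
  π_3·L_3 = 0.27 × 0.607656 = 0.164067
Sum: 0.0613011 + 0.385101 + 0.164067 = 0.61047
Responsibility of Component 2: 0.385101 / 0.61047 ≈ 0.631

0.631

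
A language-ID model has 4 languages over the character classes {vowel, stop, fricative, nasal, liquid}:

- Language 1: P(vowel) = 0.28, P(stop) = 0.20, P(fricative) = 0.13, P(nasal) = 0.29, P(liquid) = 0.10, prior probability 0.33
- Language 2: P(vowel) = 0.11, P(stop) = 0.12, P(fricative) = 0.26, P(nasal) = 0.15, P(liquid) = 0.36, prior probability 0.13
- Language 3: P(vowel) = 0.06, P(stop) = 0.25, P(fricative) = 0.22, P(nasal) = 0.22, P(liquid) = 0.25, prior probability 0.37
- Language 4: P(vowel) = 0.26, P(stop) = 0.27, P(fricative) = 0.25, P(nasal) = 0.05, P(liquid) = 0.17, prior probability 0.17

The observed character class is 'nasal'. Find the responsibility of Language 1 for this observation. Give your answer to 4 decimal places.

0.4666

Posterior ∝ prior × likelihood, so P(k | x) ∝ w_k f_k(x); normalise over all components.
Categorical probabilities:
  L_1 = 0.29
  L_2 = 0.15
  L_3 = 0.22
  L_4 = 0.05
Weight by the priors:
  w_1·L_1 = 0.33 × 0.29 = 0.0957
  w_2·L_2 = 0.13 × 0.15 = 0.0195
  w_3·L_3 = 0.37 × 0.22 = 0.0814
  w_4·L_4 = 0.17 × 0.05 = 0.0085
Marginal: 0.0957 + 0.0195 + 0.0814 + 0.0085 = 0.2051
P(Language 1 | 'nasal') ≈ 0.4666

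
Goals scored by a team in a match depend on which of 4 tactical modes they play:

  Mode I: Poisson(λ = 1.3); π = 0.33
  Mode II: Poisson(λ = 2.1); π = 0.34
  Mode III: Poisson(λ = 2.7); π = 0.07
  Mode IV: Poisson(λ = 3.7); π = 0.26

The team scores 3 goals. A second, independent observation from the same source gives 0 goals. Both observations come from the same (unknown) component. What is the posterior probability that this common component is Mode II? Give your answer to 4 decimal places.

Apply Bayes' rule: the posterior for each component is proportional to its prior times its likelihood at x.
Since both observations come from the same component, the likelihood for component k is f_k(x₁)·f_k(x₂).
  p_I = [e^(−1.3)·1.3^3/3! = 0.0997921] × [0.272532] = 0.0271965
  p_II = [e^(−2.1)·2.1^3/3! = 0.189011] × [0.122456] = 0.0231457
  p_III = [e^(−2.7)·2.7^3/3! = 0.220468] × [0.0672055] = 0.0148166
  p_IV = [e^(−3.7)·3.7^3/3! = 0.20872] × [0.0247235] = 0.0051603
Multiply by the mixture weights:
  π_I·p_I = 0.33 × 0.0271965 = 0.00897485
  π_II·p_II = 0.34 × 0.0231457 = 0.00786953
  π_III·p_III = 0.07 × 0.0148166 = 0.00103717
  π_IV·p_IV = 0.26 × 0.0051603 = 0.00134168
Marginal: 0.00897485 + 0.00786953 + 0.00103717 + 0.00134168 = 0.0192232
So the posterior for Mode II is 0.00786953 / 0.0192232 ≈ 0.4094.

0.4094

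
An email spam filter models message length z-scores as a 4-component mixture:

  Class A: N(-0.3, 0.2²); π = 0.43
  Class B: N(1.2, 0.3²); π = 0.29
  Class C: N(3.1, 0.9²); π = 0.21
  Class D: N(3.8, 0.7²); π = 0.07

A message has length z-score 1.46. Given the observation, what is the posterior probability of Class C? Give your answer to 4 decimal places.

0.0626

P(component k | x) = P(Z=k)·f_k(x) / marginal(x), where marginal(x) = Σ_j P(Z=j)·f_j(x).
Evaluate each component's likelihood at the observed value:
  L_A = 3.04788e-17
  L_B = 0.913455
  L_C = 0.0842619
  L_D = 0.00213431
Unnormalised posteriors:
  P(Z=A)·L_A = 0.43 × 3.04788e-17 = 1.31059e-17
  P(Z=B)·L_B = 0.29 × 0.913455 = 0.264902
  P(Z=C)·L_C = 0.21 × 0.0842619 = 0.017695
  P(Z=D)·L_D = 0.07 × 0.00213431 = 0.000149402
Denominator: 1.31059e-17 + 0.264902 + 0.017695 + 0.000149402 = 0.282746
P(Class C | the observation) = 0.017695 / 0.282746 ≈ 0.0626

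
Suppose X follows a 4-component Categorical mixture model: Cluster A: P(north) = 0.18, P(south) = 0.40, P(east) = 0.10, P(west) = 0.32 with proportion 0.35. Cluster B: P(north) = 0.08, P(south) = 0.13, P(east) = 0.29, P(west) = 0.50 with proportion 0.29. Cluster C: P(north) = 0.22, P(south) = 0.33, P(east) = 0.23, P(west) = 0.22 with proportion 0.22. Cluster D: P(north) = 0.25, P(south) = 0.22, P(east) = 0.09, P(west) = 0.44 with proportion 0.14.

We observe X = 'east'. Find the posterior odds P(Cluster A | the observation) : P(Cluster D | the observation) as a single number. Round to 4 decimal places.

Since P(k|x) ∝ π_k f_k(x), the posterior odds are π_i f_i(x) / (π_j f_j(x)).
Component likelihoods at x = 'east':
  p_A = P(east | comp) = 0.10
  p_B = P(east | comp) = 0.29
  p_C = P(east | comp) = 0.23
  p_D = P(east | comp) = 0.09
0.035 / 0.0126 ≈ 2.7778

2.7778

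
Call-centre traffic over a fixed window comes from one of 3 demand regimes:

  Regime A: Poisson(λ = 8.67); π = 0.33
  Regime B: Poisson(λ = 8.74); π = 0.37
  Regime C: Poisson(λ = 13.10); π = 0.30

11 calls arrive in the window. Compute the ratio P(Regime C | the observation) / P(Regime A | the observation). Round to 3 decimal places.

Since P(k|x) ∝ π_k f_k(x), the posterior odds are π_i f_i(x) / (π_j f_j(x)).
Evaluate each component's likelihood at the observed value:
  p_A = e^(−8.67)·8.67^11/11! = 0.089479
  p_B = e^(−8.74)·8.74^11/11! = 0.0911457
  p_C = e^(−13.10)·13.10^11/11! = 0.0999012
0.0299704 / 0.0295281 ≈ 1.015

1.015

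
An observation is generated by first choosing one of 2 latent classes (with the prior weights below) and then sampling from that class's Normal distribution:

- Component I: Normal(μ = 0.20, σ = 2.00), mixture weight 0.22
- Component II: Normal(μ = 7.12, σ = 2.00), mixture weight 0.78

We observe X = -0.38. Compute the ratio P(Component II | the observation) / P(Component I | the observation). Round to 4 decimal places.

The posterior odds equal the prior odds times the likelihood ratio: (P(Z=i)/P(Z=j))·(f_i(x)/f_j(x)).
Normal densities:
  L_I = 0.191257
  L_II = 0.000176298
Posterior odds = (P(Z=II)·L_II) / (P(Z=I)·L_I) = (0.78·0.000176298) / (0.22·0.191257) = 0.000137512 / 0.0420766 ≈ 0.0033

0.0033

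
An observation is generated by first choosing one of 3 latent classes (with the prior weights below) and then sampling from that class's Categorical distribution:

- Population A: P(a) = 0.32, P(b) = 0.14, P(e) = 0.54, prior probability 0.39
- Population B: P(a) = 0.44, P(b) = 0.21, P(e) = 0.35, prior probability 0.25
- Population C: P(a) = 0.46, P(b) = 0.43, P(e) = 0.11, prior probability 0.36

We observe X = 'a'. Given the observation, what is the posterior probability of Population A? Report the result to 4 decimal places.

0.3117

Apply Bayes' rule: the posterior for each component is proportional to its prior times its likelihood at x.
Component likelihoods at x = 'a':
  f_A = 0.32
  f_B = 0.44
  f_C = 0.46
Prior × likelihood for each component:
  P(Z=A)·f_A = 0.39 × 0.32 = 0.1248
  P(Z=B)·f_B = 0.25 × 0.44 = 0.11
  P(Z=C)·f_C = 0.36 × 0.46 = 0.1656
Normaliser: 0.1248 + 0.11 + 0.1656 = 0.4004
P(Population A | x) = 0.1248 / 0.4004 ≈ 0.3117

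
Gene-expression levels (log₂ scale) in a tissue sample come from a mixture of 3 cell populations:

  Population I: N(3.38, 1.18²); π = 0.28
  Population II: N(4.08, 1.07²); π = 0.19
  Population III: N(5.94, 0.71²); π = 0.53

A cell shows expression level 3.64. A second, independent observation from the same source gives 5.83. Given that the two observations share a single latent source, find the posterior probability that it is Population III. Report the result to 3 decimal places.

Apply Bayes' rule: the posterior for each component is proportional to its prior times its likelihood at x.
Since both observations come from the same component, the likelihood for component k is f_k(x₁)·f_k(x₂).
  p_I = [0.329979] × [0.0391677] = 0.0129245
  p_II = [0.342616] × [0.0978764] = 0.033534
  p_III = [0.00295746] × [0.555187] = 0.00164195
Weight by the priors:
  π_I·p_I = 0.28 × 0.0129245 = 0.00361886
  π_II·p_II = 0.19 × 0.033534 = 0.00637145
  π_III·p_III = 0.53 × 0.00164195 = 0.000870232
Normaliser: 0.00361886 + 0.00637145 + 0.000870232 = 0.0108605
P(Population III | x) ≈ 0.080

0.080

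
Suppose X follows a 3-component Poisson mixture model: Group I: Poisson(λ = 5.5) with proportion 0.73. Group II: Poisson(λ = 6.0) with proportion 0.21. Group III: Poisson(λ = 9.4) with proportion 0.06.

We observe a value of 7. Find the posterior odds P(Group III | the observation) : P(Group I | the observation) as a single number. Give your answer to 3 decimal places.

Posterior odds = (w_i f_i(x)) / (w_j f_j(x)); the normalising sum cancels.
Evaluate each component's likelihood at the observed value:
  L_I = 0.123449
  L_II = 0.137677
  L_III = 0.106438
Posterior odds = (w_III·L_III) / (w_I·L_I) = (0.06·0.106438) / (0.73·0.123449) = 0.00638627 / 0.090118 ≈ 0.071

0.071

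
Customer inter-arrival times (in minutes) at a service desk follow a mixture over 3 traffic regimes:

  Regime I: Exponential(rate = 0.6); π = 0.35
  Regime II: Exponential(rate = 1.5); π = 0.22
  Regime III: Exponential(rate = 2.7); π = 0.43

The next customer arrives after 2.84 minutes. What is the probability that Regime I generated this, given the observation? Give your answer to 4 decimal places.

The responsibility of component k is P(Z=k) f_k(x) divided by Σ_j P(Z=j) f_j(x).
Component likelihoods at x = 2.84 minutes:
  L_I = 0.109173
  L_II = 0.0211835
  L_III = 0.00126239
Multiply by the mixture weights:
  P(Z=I)·L_I = 0.35 × 0.109173 = 0.0382104
  P(Z=II)·L_II = 0.22 × 0.0211835 = 0.00466036
  P(Z=III)·L_III = 0.43 × 0.00126239 = 0.000542828
Normaliser: 0.0382104 + 0.00466036 + 0.000542828 = 0.0434136
P(Regime I | data) ≈ 0.8801

0.8801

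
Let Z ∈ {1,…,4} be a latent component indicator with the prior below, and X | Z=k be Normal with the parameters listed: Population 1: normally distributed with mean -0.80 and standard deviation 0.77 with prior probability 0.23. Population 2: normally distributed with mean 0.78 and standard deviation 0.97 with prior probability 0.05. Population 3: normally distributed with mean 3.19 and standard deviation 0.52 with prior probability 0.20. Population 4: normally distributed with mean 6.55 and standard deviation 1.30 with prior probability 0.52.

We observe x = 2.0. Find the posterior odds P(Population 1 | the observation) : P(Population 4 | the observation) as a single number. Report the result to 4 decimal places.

0.4591

Posterior odds = (w_i f_i(x)) / (w_j f_j(x)); the normalising sum cancels.
Component likelihoods at x = 2.0:
  L_1 = 0.000696708
  L_2 = 0.186481
  L_3 = 0.0559364
  L_4 = 0.000671294
Odds = (0.23/0.52) × (0.000696708/0.000671294) = 0.442308 × 1.03786 ≈ 0.4591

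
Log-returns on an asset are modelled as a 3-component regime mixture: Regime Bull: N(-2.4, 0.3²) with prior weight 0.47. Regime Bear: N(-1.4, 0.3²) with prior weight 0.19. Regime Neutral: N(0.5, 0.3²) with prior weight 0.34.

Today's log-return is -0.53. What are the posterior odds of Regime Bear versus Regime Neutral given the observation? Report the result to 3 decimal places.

3.025

The posterior odds equal the prior odds times the likelihood ratio: (π_i/π_j)·(f_i(x)/f_j(x)).
Component likelihoods at x = -0.53:
  L_Bull = (1/(0.3·√(2π)))·exp(−(-0.53−-2.4)²/(2·0.3²)) = 1.329808·exp(-19.42722) = 4.86019e-09
  L_Bear = (1/(0.3·√(2π)))·exp(−(-0.53−-1.4)²/(2·0.3²)) = 1.329808·exp(-4.20500) = 0.0198418
  L_Neutral = (1/(0.3·√(2π)))·exp(−(-0.53−0.5)²/(2·0.3²)) = 1.329808·exp(-5.89389) = 0.00366527
Posterior odds = (π_Bear·L_Bear) / (π_Neutral·L_Neutral) = (0.19·0.0198418) / (0.34·0.00366527) = 0.00376994 / 0.00124619 ≈ 3.025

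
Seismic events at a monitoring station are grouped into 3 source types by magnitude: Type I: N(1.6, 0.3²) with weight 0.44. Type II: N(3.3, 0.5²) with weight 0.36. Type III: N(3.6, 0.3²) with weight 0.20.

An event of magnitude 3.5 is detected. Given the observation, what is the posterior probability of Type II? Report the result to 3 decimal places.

0.513

Posterior ∝ prior × likelihood, so P(k | x) ∝ w_k f_k(x); normalise over all components.
Normal densities:
  p_I = 2.59282e-09
  p_II = 0.73654
  p_III = 1.25794
Multiply by the mixture weights:
  w_I·p_I = 0.44 × 2.59282e-09 = 1.14084e-09
  w_II·p_II = 0.36 × 0.73654 = 0.265155
  w_III·p_III = 0.20 × 1.25794 = 0.251589
Evidence: 1.14084e-09 + 0.265155 + 0.251589 = 0.516743
P(Type II | 3.5) = 0.265155 / 0.516743 ≈ 0.513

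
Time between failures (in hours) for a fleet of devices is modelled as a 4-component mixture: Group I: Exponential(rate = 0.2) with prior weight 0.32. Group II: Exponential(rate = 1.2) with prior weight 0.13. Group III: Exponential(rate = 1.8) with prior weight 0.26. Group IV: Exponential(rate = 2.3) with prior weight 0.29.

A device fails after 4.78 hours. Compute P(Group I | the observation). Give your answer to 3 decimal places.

0.976

Posterior ∝ prior × likelihood, so P(k | x) ∝ π_k f_k(x); normalise over all components.
Component likelihoods at x = 4.78 hours:
  L_I = 0.2·e^(−0.2·4.78) = 0.2·e^(−0.9560) = 0.0768855
  L_II = 1.2·e^(−1.2·4.78) = 1.2·e^(−5.7360) = 0.00387318
  L_III = 1.8·e^(−1.8·4.78) = 1.8·e^(−8.6040) = 0.000330068
  L_IV = 2.3·e^(−2.3·4.78) = 2.3·e^(−10.9940) = 3.86451e-05
Weight by the priors:
  π_I·L_I = 0.32 × 0.0768855 = 0.0246034
  π_II·L_II = 0.13 × 0.00387318 = 0.000503514
  π_III·L_III = 0.26 × 0.000330068 = 8.58176e-05
  π_IV·L_IV = 0.29 × 3.86451e-05 = 1.12071e-05
Evidence: 0.0246034 + 0.000503514 + 8.58176e-05 + 1.12071e-05 = 0.0252039
Responsibility of Group I: 0.0246034 / 0.0252039 ≈ 0.976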